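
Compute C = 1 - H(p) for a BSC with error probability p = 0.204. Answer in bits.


H(p) = -p*log2(p) - (1-p)*log2(1-p) = -0.204*log2(0.204) - 0.796*log2(0.796) = 0.467845 + 0.262011 = 0.7299. C = 1 - H(p) = 1 - 0.7299 = 0.2701

0.2701 bits


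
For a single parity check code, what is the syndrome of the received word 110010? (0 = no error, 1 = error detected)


Syndrome = XOR of all bits = 1 XOR 1 XOR 0 XOR 0 XOR 1 XOR 0 = 1

1


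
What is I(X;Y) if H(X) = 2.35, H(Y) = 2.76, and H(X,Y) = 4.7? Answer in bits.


I(X;Y) = H(X) + H(Y) - H(X,Y) = 2.35 + 2.76 - 4.7 = 0.41

0.41 bits


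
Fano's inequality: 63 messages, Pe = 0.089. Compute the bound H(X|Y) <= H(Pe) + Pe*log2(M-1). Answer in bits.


H(Pe) = -Pe*log2(Pe) - (1-Pe)*log2(1-Pe) = -0.089*log2(0.089) - 0.911*log2(0.911) = 0.310615 + 0.122509 = 0.4331. Pe*log2(M-1) = 0.089*log2(62) = 0.529923. Bound = H(Pe) + Pe*log2(M-1) = 0.310615 + 0.122509 + 0.529923 = 0.963

0.963 bits


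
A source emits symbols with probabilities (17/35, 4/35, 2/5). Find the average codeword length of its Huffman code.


Huffman construction (repeatedly merge the two least-probable nodes; each merge adds 1 bit to every symbol beneath it): 4/35 + 2/5 = 18/35; 17/35 + 18/35 = 1. Resulting codeword lengths (in the order the probabilities were given): (1, 2, 2). L_avg = sum(p_i * l_i) = 17/35*1 + 4/35*2 + 2/5*2 = 53/35 = 1.5143

1.5143 bits


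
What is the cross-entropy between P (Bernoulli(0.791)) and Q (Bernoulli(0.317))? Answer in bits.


H(P,Q) = -p*log2(q) - (1-p)*log2(1-q). -0.791*log2(0.317) = 1.311039; -0.209*log2(0.683) = 0.114959. H(P,Q) = 1.311039 + 0.114959 = 1.426

1.426 bits


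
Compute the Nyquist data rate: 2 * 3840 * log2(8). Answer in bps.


Rate = 2 * B * log2(M) = 2 * 3840 * 3.0 = 23040.0

23040.0 bps


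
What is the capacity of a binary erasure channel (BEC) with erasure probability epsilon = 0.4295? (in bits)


C = 1 - epsilon = 1 - 0.4295 = 0.5705

0.5705 bits


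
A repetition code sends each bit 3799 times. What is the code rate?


Rate = k/n = 1/3799

1/3799


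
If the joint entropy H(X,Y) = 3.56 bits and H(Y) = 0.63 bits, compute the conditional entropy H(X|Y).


H(X|Y) = H(X,Y) - H(Y) = 3.56 - 0.63 = 2.93

2.93 bits


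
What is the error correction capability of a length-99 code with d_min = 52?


Correction capability = floor((d-1)/2) = floor((52-1)/2) = 25

25 errors


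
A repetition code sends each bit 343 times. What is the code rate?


Rate = k/n = 1/343

1/343


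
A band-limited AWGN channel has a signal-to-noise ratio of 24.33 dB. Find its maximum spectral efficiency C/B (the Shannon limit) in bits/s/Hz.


SNR_linear = 10^(24.33/10) = 271.0192; C/B = log2(1 + SNR_linear) = log2(1 + 271.0192) = 8.0876

8.0876 bits/s/Hz


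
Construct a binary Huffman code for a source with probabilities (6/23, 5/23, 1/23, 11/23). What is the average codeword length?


Huffman construction (repeatedly merge the two least-probable nodes; each merge adds 1 bit to every symbol beneath it): 1/23 + 5/23 = 6/23; 6/23 + 6/23 = 12/23; 11/23 + 12/23 = 1. Resulting codeword lengths (in the order the probabilities were given): (2, 3, 3, 1). L_avg = sum(p_i * l_i) = 6/23*2 + 5/23*3 + 1/23*3 + 11/23*1 = 41/23 = 1.7826

1.7826 bits


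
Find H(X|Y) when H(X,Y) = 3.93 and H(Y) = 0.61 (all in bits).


H(X|Y) = H(X,Y) - H(Y) = 3.93 - 0.61 = 3.32

3.32 bits


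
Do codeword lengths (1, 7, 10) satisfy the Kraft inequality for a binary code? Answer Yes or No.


Kraft sum = sum(2^(-l_i)) = 0.5088, need <= 1. Result: satisfied (a binary prefix-free code with these lengths exists)

Yes


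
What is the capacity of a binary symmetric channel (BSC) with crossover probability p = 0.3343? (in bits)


H(p) = -p*log2(p) - (1-p)*log2(1-p) = -0.3343*log2(0.3343) - 0.6657*log2(0.6657) = 0.528456 + 0.390803 = 0.9193. C = 1 - H(p) = 1 - 0.9193 = 0.0807

0.0807 bits


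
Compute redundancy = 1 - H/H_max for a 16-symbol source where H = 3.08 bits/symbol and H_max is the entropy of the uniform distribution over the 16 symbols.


H_max = log2(K) = log2(16) = 4.0 bits/symbol. Redundancy = 1 - H/H_max = 1 - 3.08/4.0 = 1 - 0.77 = 0.23

0.23


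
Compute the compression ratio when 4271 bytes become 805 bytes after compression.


Ratio = original / compressed = 4271 / 805 = 5.3056

5.3056


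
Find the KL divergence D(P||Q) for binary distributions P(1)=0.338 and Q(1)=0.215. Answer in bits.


KL = p*log2(p/q) + (1-p)*log2((1-p)/(1-q)) = 0.338*log2(0.338/0.215) + 0.662*log2(0.662/0.785) = 0.0578

0.0578 bits


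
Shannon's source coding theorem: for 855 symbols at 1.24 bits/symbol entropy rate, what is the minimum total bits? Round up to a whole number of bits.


Minimum bits >= n * H = 855 * 1.24 = 1060.2, rounded up to a whole number of bits = 1061

1061 bits


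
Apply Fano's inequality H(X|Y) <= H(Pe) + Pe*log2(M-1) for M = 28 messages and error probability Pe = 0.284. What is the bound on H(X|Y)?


H(Pe) = -Pe*log2(Pe) - (1-Pe)*log2(1-Pe) = -0.284*log2(0.284) - 0.716*log2(0.716) = 0.515755 + 0.345089 = 0.8608. Pe*log2(M-1) = 0.284*log2(27) = 1.350388. Bound = H(Pe) + Pe*log2(M-1) = 0.515755 + 0.345089 + 1.350388 = 2.2112

2.2112 bits


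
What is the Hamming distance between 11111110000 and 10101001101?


Count differing positions: . ^ . ^ . ^ ^ ^ ^ . ^ = 7 differences

7


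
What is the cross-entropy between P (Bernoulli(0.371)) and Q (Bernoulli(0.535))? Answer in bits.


H(P,Q) = -p*log2(q) - (1-p)*log2(1-q). -0.371*log2(0.535) = 0.334786; -0.629*log2(0.465) = 0.694855. H(P,Q) = 0.334786 + 0.694855 = 1.0296

1.0296 bits


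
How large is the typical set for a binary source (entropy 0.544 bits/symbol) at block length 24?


log2|A_typical| = nH = 24 * 0.544 = 13.056, so |A_typical| ~ 2^13.056 = 8.516e+03

8.516e+03


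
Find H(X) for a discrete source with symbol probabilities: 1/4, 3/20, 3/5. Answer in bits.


H = -sum(p_i * log2(p_i)). Terms: -(1/4)*log2(1/4) = 0.500000; -(3/20)*log2(3/20) = 0.410545; -(3/5)*log2(3/5) = 0.442179. H = 0.500000 + 0.410545 + 0.442179 = 1.3527

1.3527 bits


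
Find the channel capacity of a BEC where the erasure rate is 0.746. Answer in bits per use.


C = 1 - epsilon = 1 - 0.746 = 0.254

0.254 bits


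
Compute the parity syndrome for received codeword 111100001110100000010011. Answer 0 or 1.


Syndrome = XOR of all bits = 1 XOR 1 XOR 1 XOR 1 XOR 0 XOR 0 XOR 0 XOR 0 XOR 1 XOR 1 XOR 1 XOR 0 XOR 1 XOR 0 XOR 0 XOR 0 XOR 0 XOR 0 XOR 0 XOR 1 XOR 0 XOR 0 XOR 1 XOR 1 = 1

1


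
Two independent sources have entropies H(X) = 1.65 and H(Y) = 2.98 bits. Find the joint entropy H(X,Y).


For independent variables, H(X,Y) = H(X) + H(Y) = 1.65 + 2.98 = 4.63

4.63 bits


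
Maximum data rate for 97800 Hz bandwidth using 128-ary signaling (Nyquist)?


Rate = 2 * B * log2(M) = 2 * 97800 * 7.0 = 1369200.0

1369200.0 bps


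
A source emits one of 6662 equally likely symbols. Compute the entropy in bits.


H = log2(n) = log2(6662) = 12.7017

12.7017 bits


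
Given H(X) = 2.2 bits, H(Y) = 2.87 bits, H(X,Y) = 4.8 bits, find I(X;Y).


I(X;Y) = H(X) + H(Y) - H(X,Y) = 2.2 + 2.87 - 4.8 = 0.27

0.27 bits


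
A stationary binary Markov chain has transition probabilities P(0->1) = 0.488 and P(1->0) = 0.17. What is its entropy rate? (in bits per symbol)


Stationary distribution: pi_0 = p10/(p01+p10) = 0.2584, pi_1 = 0.7416. Entropy rate H' = pi_0*H(p01) + pi_1*H(p10) = 0.2584*0.9996 + 0.7416*0.6577 = 0.746

0.746 bits/symbol


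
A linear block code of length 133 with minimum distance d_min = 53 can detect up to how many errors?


Detection capability = d_min - 1 = 53 - 1 = 52

52 errors


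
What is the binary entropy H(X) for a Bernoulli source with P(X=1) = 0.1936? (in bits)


H = -p*log2(p) - (1-p)*log2(1-p). -0.1936*log2(0.1936) = 0.458609; -0.8064*log2(0.8064) = 0.250333. H = 0.458609 + 0.250333 = 0.7089

0.7089 bits


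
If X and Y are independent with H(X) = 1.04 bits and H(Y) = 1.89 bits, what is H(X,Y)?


For independent variables, H(X,Y) = H(X) + H(Y) = 1.04 + 1.89 = 2.93

2.93 bits


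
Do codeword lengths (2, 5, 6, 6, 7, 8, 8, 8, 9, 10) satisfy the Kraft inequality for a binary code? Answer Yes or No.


Kraft sum = sum(2^(-l_i)) = 0.335, need <= 1. Result: satisfied (a binary prefix-free code with these lengths exists)

Yes


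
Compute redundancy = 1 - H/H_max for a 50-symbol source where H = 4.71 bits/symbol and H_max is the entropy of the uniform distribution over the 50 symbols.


H_max = log2(K) = log2(50) = 5.6439 bits/symbol. Redundancy = 1 - H/H_max = 1 - 4.71/5.6439 = 1 - 0.8345 = 0.1655

0.1655


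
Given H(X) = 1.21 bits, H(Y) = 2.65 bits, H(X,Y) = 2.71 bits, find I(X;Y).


I(X;Y) = H(X) + H(Y) - H(X,Y) = 1.21 + 2.65 - 2.71 = 1.15

1.15 bits


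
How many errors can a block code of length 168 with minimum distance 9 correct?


Correction capability = floor((d-1)/2) = floor((9-1)/2) = 4

4 errors


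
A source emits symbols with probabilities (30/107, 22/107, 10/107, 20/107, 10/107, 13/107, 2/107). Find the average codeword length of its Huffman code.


Huffman construction (repeatedly merge the two least-probable nodes; each merge adds 1 bit to every symbol beneath it): 2/107 + 10/107 = 12/107; 10/107 + 12/107 = 22/107; 13/107 + 20/107 = 33/107; 22/107 + 22/107 = 44/107; 30/107 + 33/107 = 63/107; 44/107 + 63/107 = 1. Resulting codeword lengths (in the order the probabilities were given): (2, 2, 4, 3, 3, 3, 4). L_avg = sum(p_i * l_i) = 30/107*2 + 22/107*2 + 10/107*4 + 20/107*3 + 10/107*3 + 13/107*3 + 2/107*4 = 281/107 = 2.6262

2.6262 bits


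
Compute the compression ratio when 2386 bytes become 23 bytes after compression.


Ratio = original / compressed = 2386 / 23 = 103.7391

103.7391


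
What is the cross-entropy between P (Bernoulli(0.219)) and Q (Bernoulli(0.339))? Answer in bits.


H(P,Q) = -p*log2(q) - (1-p)*log2(1-q). -0.219*log2(0.339) = 0.341781; -0.781*log2(0.661) = 0.466474. H(P,Q) = 0.341781 + 0.466474 = 0.8083

0.8083 bits


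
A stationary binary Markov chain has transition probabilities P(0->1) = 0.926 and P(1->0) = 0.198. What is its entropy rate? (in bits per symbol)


Stationary distribution: pi_0 = p10/(p01+p10) = 0.1762, pi_1 = 0.8238. Entropy rate H' = pi_0*H(p01) + pi_1*H(p10) = 0.1762*0.3807 + 0.8238*0.7179 = 0.6585

0.6585 bits/symbol


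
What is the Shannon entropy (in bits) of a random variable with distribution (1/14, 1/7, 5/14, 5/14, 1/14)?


H = -sum(p_i * log2(p_i)). Terms: -(1/14)*log2(1/14) = 0.271954; -(1/7)*log2(1/7) = 0.401051; -(5/14)*log2(5/14) = 0.530510; -(5/14)*log2(5/14) = 0.530510; -(1/14)*log2(1/14) = 0.271954. H = 0.271954 + 0.401051 + 0.530510 + 0.530510 + 0.271954 = 2.006

2.006 bits


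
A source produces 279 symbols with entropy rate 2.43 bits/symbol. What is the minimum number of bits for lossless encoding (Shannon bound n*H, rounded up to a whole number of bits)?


Minimum bits >= n * H = 279 * 2.43 = 677.97, rounded up to a whole number of bits = 678

678 bits


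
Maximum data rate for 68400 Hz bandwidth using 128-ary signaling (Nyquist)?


Rate = 2 * B * log2(M) = 2 * 68400 * 7.0 = 957600.0

957600.0 bps


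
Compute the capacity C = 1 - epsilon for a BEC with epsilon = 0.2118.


C = 1 - epsilon = 1 - 0.2118 = 0.7882

0.7882 bits


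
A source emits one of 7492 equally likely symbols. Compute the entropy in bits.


H = log2(n) = log2(7492) = 12.8711

12.8711 bits


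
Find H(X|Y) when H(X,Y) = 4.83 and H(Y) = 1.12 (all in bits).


H(X|Y) = H(X,Y) - H(Y) = 4.83 - 1.12 = 3.71

3.71 bits


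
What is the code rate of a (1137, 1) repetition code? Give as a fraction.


Rate = k/n = 1/1137

1/1137


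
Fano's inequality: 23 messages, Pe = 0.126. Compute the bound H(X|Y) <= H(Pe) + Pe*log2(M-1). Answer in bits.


H(Pe) = -Pe*log2(Pe) - (1-Pe)*log2(1-Pe) = -0.126*log2(0.126) - 0.874*log2(0.874) = 0.376552 + 0.169814 = 0.5464. Pe*log2(M-1) = 0.126*log2(22) = 0.561888. Bound = H(Pe) + Pe*log2(M-1) = 0.376552 + 0.169814 + 0.561888 = 1.1083

1.1083 bits


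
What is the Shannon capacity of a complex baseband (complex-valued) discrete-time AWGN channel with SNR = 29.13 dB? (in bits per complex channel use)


SNR_linear = 10^(29.13/10) = 818.4648; C = log2(1 + SNR_linear) = log2(1 + 818.4648) = 9.6785

9.6785 bits/channel use


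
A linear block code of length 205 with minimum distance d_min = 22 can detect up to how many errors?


Detection capability = d_min - 1 = 22 - 1 = 21

21 errors


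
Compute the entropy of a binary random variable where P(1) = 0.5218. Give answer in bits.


H = -p*log2(p) - (1-p)*log2(1-p). -0.5218*log2(0.5218) = 0.489673; -0.4782*log2(0.4782) = 0.508955. H = 0.489673 + 0.508955 = 0.9986

0.9986 bits


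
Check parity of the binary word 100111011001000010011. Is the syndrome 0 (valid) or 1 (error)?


Syndrome = XOR of all bits = 1 XOR 0 XOR 0 XOR 1 XOR 1 XOR 1 XOR 0 XOR 1 XOR 1 XOR 0 XOR 0 XOR 1 XOR 0 XOR 0 XOR 0 XOR 0 XOR 1 XOR 0 XOR 0 XOR 1 XOR 1 = 0

0


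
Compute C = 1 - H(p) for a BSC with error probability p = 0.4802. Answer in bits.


H(p) = -p*log2(p) - (1-p)*log2(1-p) = -0.4802*log2(0.4802) - 0.5198*log2(0.5198) = 0.508192 + 0.490676 = 0.9989. C = 1 - H(p) = 1 - 0.9989 = 0.0011

0.0011 bits


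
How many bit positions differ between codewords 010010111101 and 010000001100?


Count differing positions: . . . . ^ . ^ ^ . . . ^ = 4 differences

4


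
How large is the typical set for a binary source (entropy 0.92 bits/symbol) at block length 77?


log2|A_typical| = nH = 77 * 0.92 = 70.84, so |A_typical| ~ 2^70.84 = 2.113e+21

2.113e+21


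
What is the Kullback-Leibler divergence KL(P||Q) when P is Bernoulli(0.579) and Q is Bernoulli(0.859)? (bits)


KL = p*log2(p/q) + (1-p)*log2((1-p)/(1-q)) = 0.579*log2(0.579/0.859) + 0.421*log2(0.421/0.141) = 0.3349

0.3349 bits


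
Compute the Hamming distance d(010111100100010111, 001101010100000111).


Count differing positions: . ^ ^ . ^ . ^ ^ . . . . . ^ . . . . = 6 differences

6


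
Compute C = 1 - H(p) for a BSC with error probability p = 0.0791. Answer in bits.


H(p) = -p*log2(p) - (1-p)*log2(1-p) = -0.0791*log2(0.0791) - 0.9209*log2(0.9209) = 0.289520 + 0.109480 = 0.399. C = 1 - H(p) = 1 - 0.399 = 0.601

0.601 bits


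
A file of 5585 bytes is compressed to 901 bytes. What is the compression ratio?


Ratio = original / compressed = 5585 / 901 = 6.1987

6.1987


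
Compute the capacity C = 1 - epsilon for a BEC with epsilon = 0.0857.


C = 1 - epsilon = 1 - 0.0857 = 0.9143

0.9143 bits


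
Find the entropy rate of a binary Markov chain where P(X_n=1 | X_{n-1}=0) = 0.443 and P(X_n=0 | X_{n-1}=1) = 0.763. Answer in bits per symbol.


Stationary distribution: pi_0 = p10/(p01+p10) = 0.6327, pi_1 = 0.3673. Entropy rate H' = pi_0*H(p01) + pi_1*H(p10) = 0.6327*0.9906 + 0.3673*0.79 = 0.9169

0.9169 bits/symbol


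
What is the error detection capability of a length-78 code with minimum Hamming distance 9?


Detection capability = d_min - 1 = 9 - 1 = 8

8 errors


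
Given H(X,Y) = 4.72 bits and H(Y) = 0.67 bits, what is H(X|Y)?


H(X|Y) = H(X,Y) - H(Y) = 4.72 - 0.67 = 4.05

4.05 bits


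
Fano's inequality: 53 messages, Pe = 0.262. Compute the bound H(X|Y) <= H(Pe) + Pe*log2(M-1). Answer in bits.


H(Pe) = -Pe*log2(Pe) - (1-Pe)*log2(1-Pe) = -0.262*log2(0.262) - 0.738*log2(0.738) = 0.506279 + 0.323471 = 0.8297. Pe*log2(M-1) = 0.262*log2(52) = 1.493515. Bound = H(Pe) + Pe*log2(M-1) = 0.506279 + 0.323471 + 1.493515 = 2.3233

2.3233 bits


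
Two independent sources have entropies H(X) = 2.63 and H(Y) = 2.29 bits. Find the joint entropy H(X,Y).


For independent variables, H(X,Y) = H(X) + H(Y) = 2.63 + 2.29 = 4.92

4.92 bits


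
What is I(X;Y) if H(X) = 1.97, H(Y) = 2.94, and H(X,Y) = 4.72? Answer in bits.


I(X;Y) = H(X) + H(Y) - H(X,Y) = 1.97 + 2.94 - 4.72 = 0.19

0.19 bits


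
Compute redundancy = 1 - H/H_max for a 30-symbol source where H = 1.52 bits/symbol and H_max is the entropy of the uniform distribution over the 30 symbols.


H_max = log2(K) = log2(30) = 4.9069 bits/symbol. Redundancy = 1 - H/H_max = 1 - 1.52/4.9069 = 1 - 0.3098 = 0.6902

0.6902


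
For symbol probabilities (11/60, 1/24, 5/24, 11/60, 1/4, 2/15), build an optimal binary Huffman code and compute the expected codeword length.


Huffman construction (repeatedly merge the two least-probable nodes; each merge adds 1 bit to every symbol beneath it): 1/24 + 2/15 = 7/40; 7/40 + 11/60 = 43/120; 11/60 + 5/24 = 47/120; 1/4 + 43/120 = 73/120; 47/120 + 73/120 = 1. Resulting codeword lengths (in the order the probabilities were given): (3, 4, 2, 2, 2, 4). L_avg = sum(p_i * l_i) = 11/60*3 + 1/24*4 + 5/24*2 + 11/60*2 + 1/4*2 + 2/15*4 = 38/15 = 2.5333

2.5333 bits


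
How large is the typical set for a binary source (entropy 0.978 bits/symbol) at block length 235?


log2|A_typical| = nH = 235 * 0.978 = 229.83, so |A_typical| ~ 2^229.83 = 1.534e+69

1.534e+69


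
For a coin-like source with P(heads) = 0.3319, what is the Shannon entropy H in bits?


H = -p*log2(p) - (1-p)*log2(1-p). -0.3319*log2(0.3319) = 0.528112; -0.6681*log2(0.6681) = 0.388743. H = 0.528112 + 0.388743 = 0.9169

0.9169 bits


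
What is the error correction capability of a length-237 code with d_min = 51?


Correction capability = floor((d-1)/2) = floor((51-1)/2) = 25

25 errors


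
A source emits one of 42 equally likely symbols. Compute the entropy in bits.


H = log2(n) = log2(42) = 5.3923

5.3923 bits


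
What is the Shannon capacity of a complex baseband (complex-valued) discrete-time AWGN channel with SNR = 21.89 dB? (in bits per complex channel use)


SNR_linear = 10^(21.89/10) = 154.5254; C = log2(1 + SNR_linear) = log2(1 + 154.5254) = 7.281

7.281 bits/channel use


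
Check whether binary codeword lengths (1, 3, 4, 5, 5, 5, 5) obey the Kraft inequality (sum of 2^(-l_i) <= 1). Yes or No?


Kraft sum = sum(2^(-l_i)) = 0.8125, need <= 1. Result: satisfied (a binary prefix-free code with these lengths exists)

Yes


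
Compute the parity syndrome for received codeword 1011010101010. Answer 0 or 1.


Syndrome = XOR of all bits = 1 XOR 0 XOR 1 XOR 1 XOR 0 XOR 1 XOR 0 XOR 1 XOR 0 XOR 1 XOR 0 XOR 1 XOR 0 = 1

1


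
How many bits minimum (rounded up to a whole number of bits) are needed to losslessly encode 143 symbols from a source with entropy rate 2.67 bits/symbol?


Minimum bits >= n * H = 143 * 2.67 = 381.81, rounded up to a whole number of bits = 382

382 bits


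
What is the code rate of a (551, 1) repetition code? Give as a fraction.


Rate = k/n = 1/551

1/551


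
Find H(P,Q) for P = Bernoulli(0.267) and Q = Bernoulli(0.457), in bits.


H(P,Q) = -p*log2(q) - (1-p)*log2(1-q). -0.267*log2(0.457) = 0.301639; -0.733*log2(0.543) = 0.645755. H(P,Q) = 0.301639 + 0.645755 = 0.9474

0.9474 bits


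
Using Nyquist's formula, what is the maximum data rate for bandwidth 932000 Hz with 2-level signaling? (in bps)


Rate = 2 * B * log2(M) = 2 * 932000 * 1.0 = 1864000.0

1864000.0 bps


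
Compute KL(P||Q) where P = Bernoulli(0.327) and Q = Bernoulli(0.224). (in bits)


KL = p*log2(p/q) + (1-p)*log2((1-p)/(1-q)) = 0.327*log2(0.327/0.224) + 0.673*log2(0.673/0.776) = 0.0402

0.0402 bits


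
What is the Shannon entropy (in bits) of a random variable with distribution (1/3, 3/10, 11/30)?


H = -sum(p_i * log2(p_i)). Terms: -(1/3)*log2(1/3) = 0.528321; -(3/10)*log2(3/10) = 0.521090; -(11/30)*log2(11/30) = 0.530735. H = 0.528321 + 0.521090 + 0.530735 = 1.5801

1.5801 bits


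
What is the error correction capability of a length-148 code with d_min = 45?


Correction capability = floor((d-1)/2) = floor((45-1)/2) = 22

22 errors


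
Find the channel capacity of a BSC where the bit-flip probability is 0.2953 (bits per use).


H(p) = -p*log2(p) - (1-p)*log2(1-p) = -0.2953*log2(0.2953) - 0.7047*log2(0.7047) = 0.519653 + 0.355816 = 0.8755. C = 1 - H(p) = 1 - 0.8755 = 0.1245

0.1245 bits


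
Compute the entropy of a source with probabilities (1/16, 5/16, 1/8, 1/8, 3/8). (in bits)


H = -sum(p_i * log2(p_i)). Terms: -(1/16)*log2(1/16) = 0.250000; -(5/16)*log2(5/16) = 0.524397; -(1/8)*log2(1/8) = 0.375000; -(1/8)*log2(1/8) = 0.375000; -(3/8)*log2(3/8) = 0.530639. H = 0.250000 + 0.524397 + 0.375000 + 0.375000 + 0.530639 = 2.055

2.055 bits


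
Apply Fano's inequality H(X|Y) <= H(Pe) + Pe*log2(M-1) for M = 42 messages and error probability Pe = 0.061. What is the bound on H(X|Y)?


H(Pe) = -Pe*log2(Pe) - (1-Pe)*log2(1-Pe) = -0.061*log2(0.061) - 0.939*log2(0.939) = 0.246138 + 0.085264 = 0.3314. Pe*log2(M-1) = 0.061*log2(41) = 0.326811. Bound = H(Pe) + Pe*log2(M-1) = 0.246138 + 0.085264 + 0.326811 = 0.6582

0.6582 bits


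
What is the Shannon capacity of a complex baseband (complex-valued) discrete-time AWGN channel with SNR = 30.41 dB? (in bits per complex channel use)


SNR_linear = 10^(30.41/10) = 1099.0058; C = log2(1 + SNR_linear) = log2(1 + 1099.0058) = 10.1033

10.1033 bits/channel use


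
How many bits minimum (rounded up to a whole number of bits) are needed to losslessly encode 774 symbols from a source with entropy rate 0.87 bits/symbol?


Minimum bits >= n * H = 774 * 0.87 = 673.38, rounded up to a whole number of bits = 674

674 bits


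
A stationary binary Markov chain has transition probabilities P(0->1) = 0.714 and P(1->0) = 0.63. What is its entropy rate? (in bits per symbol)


Stationary distribution: pi_0 = p10/(p01+p10) = 0.4688, pi_1 = 0.5312. Entropy rate H' = pi_0*H(p01) + pi_1*H(p10) = 0.4688*0.8635 + 0.5312*0.9507 = 0.9098

0.9098 bits/symbol


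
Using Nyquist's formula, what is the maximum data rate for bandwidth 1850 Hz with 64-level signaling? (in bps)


Rate = 2 * B * log2(M) = 2 * 1850 * 6.0 = 22200.0

22200.0 bps


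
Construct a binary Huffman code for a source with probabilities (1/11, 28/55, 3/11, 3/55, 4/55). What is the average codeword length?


Huffman construction (repeatedly merge the two least-probable nodes; each merge adds 1 bit to every symbol beneath it): 3/55 + 4/55 = 7/55; 1/11 + 7/55 = 12/55; 12/55 + 3/11 = 27/55; 27/55 + 28/55 = 1. Resulting codeword lengths (in the order the probabilities were given): (3, 1, 2, 4, 4). L_avg = sum(p_i * l_i) = 1/11*3 + 28/55*1 + 3/11*2 + 3/55*4 + 4/55*4 = 101/55 = 1.8364

1.8364 bits


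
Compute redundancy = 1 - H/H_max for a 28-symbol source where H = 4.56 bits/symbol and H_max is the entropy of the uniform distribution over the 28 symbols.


H_max = log2(K) = log2(28) = 4.8074 bits/symbol. Redundancy = 1 - H/H_max = 1 - 4.56/4.8074 = 1 - 0.9485 = 0.0515

0.0515


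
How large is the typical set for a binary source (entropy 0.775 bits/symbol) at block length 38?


log2|A_typical| = nH = 38 * 0.775 = 29.45, so |A_typical| ~ 2^29.45 = 7.334e+08

7.334e+08


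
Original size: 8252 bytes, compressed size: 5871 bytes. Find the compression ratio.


Ratio = original / compressed = 8252 / 5871 = 1.4056

1.4056


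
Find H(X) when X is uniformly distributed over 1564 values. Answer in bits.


H = log2(n) = log2(1564) = 10.611

10.611 bits


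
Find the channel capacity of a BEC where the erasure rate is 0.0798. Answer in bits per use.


C = 1 - epsilon = 1 - 0.0798 = 0.9202

0.9202 bits


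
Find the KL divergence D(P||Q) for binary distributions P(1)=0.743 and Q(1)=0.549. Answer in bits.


KL = p*log2(p/q) + (1-p)*log2((1-p)/(1-q)) = 0.743*log2(0.743/0.549) + 0.257*log2(0.257/0.451) = 0.1158

0.1158 bits


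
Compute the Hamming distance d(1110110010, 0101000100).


Count differing positions: ^ . ^ ^ ^ ^ . ^ ^ . = 7 differences

7


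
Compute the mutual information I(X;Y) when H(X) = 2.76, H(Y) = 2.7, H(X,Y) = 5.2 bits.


I(X;Y) = H(X) + H(Y) - H(X,Y) = 2.76 + 2.7 - 5.2 = 0.26

0.26 bits


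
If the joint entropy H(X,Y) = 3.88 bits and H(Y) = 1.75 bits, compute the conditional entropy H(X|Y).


H(X|Y) = H(X,Y) - H(Y) = 3.88 - 1.75 = 2.13

2.13 bits


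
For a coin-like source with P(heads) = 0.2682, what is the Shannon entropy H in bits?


H = -p*log2(p) - (1-p)*log2(1-p). -0.2682*log2(0.2682) = 0.509210; -0.7318*log2(0.7318) = 0.329660. H = 0.509210 + 0.329660 = 0.8389

0.8389 bits


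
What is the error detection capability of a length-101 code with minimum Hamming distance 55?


Detection capability = d_min - 1 = 55 - 1 = 54

54 errors


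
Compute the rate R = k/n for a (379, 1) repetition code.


Rate = k/n = 1/379

1/379


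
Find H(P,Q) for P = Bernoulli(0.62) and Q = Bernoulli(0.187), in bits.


H(P,Q) = -p*log2(q) - (1-p)*log2(1-q). -0.62*log2(0.187) = 1.499712; -0.38*log2(0.813) = 0.113496. H(P,Q) = 1.499712 + 0.113496 = 1.6132

1.6132 bits


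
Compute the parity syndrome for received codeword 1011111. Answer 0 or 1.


Syndrome = XOR of all bits = 1 XOR 0 XOR 1 XOR 1 XOR 1 XOR 1 XOR 1 = 0

0


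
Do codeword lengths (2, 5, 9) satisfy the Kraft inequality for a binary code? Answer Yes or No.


Kraft sum = sum(2^(-l_i)) = 0.2832, need <= 1. Result: satisfied (a binary prefix-free code with these lengths exists)

Yes


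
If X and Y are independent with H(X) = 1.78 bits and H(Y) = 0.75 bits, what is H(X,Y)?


For independent variables, H(X,Y) = H(X) + H(Y) = 1.78 + 0.75 = 2.53

2.53 bits


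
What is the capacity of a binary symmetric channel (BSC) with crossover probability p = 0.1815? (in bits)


H(p) = -p*log2(p) - (1-p)*log2(1-p) = -0.1815*log2(0.1815) - 0.8185*log2(0.8185) = 0.446845 + 0.236502 = 0.6833. C = 1 - H(p) = 1 - 0.6833 = 0.3167

0.3167 bits


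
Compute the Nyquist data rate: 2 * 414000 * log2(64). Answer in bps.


Rate = 2 * B * log2(M) = 2 * 414000 * 6.0 = 4968000.0

4968000.0 bps


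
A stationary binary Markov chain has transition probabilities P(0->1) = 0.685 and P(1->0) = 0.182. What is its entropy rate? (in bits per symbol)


Stationary distribution: pi_0 = p10/(p01+p10) = 0.2099, pi_1 = 0.7901. Entropy rate H' = pi_0*H(p01) + pi_1*H(p10) = 0.2099*0.8989 + 0.7901*0.6844 = 0.7294

0.7294 bits/symbol


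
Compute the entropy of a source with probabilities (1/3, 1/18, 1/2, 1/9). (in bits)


H = -sum(p_i * log2(p_i)). Terms: -(1/3)*log2(1/3) = 0.528321; -(1/18)*log2(1/18) = 0.231663; -(1/2)*log2(1/2) = 0.500000; -(1/9)*log2(1/9) = 0.352214. H = 0.528321 + 0.231663 + 0.500000 + 0.352214 = 1.6122

1.6122 bits


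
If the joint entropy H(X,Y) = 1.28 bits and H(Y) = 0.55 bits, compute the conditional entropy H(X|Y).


H(X|Y) = H(X,Y) - H(Y) = 1.28 - 0.55 = 0.73

0.73 bits


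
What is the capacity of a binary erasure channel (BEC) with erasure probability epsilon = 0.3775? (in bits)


C = 1 - epsilon = 1 - 0.3775 = 0.6225

0.6225 bits


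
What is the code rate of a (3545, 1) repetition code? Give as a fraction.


Rate = k/n = 1/3545

1/3545


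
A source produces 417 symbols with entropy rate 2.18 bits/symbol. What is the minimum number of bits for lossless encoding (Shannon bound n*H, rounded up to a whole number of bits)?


Minimum bits >= n * H = 417 * 2.18 = 909.06, rounded up to a whole number of bits = 910

910 bits


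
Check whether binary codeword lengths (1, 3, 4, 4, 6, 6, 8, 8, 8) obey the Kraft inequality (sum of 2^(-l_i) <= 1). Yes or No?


Kraft sum = sum(2^(-l_i)) = 0.793, need <= 1. Result: satisfied (a binary prefix-free code with these lengths exists)

Yes


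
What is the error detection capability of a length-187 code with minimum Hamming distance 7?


Detection capability = d_min - 1 = 7 - 1 = 6

6 errors


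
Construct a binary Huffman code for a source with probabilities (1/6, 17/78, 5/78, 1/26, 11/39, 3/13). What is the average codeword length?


Huffman construction (repeatedly merge the two least-probable nodes; each merge adds 1 bit to every symbol beneath it): 1/26 + 5/78 = 4/39; 4/39 + 1/6 = 7/26; 17/78 + 3/13 = 35/78; 7/26 + 11/39 = 43/78; 35/78 + 43/78 = 1. Resulting codeword lengths (in the order the probabilities were given): (3, 2, 4, 4, 2, 2). L_avg = sum(p_i * l_i) = 1/6*3 + 17/78*2 + 5/78*4 + 1/26*4 + 11/39*2 + 3/13*2 = 185/78 = 2.3718

2.3718 bits


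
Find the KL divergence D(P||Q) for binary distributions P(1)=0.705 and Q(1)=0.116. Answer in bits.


KL = p*log2(p/q) + (1-p)*log2((1-p)/(1-q)) = 0.705*log2(0.705/0.116) + 0.295*log2(0.295/0.884) = 1.3684

1.3684 bits


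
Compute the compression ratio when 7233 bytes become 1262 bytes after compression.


Ratio = original / compressed = 7233 / 1262 = 5.7314

5.7314


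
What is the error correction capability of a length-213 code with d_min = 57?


Correction capability = floor((d-1)/2) = floor((57-1)/2) = 28

28 errors


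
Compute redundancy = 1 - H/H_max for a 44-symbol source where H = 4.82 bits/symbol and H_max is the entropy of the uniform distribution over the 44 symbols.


H_max = log2(K) = log2(44) = 5.4594 bits/symbol. Redundancy = 1 - H/H_max = 1 - 4.82/5.4594 = 1 - 0.8829 = 0.1171

0.1171


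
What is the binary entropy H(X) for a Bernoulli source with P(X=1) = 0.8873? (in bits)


H = -p*log2(p) - (1-p)*log2(1-p). -0.8873*log2(0.8873) = 0.153065; -0.1127*log2(0.1127) = 0.354942. H = 0.153065 + 0.354942 = 0.508

0.508 bits


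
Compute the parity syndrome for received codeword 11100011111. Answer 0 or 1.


Syndrome = XOR of all bits = 1 XOR 1 XOR 1 XOR 0 XOR 0 XOR 0 XOR 1 XOR 1 XOR 1 XOR 1 XOR 1 = 0

0


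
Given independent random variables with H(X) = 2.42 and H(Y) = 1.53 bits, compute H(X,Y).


For independent variables, H(X,Y) = H(X) + H(Y) = 2.42 + 1.53 = 3.95

3.95 bits


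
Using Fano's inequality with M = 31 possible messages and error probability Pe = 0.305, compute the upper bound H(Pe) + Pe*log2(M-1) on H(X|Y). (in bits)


H(Pe) = -Pe*log2(Pe) - (1-Pe)*log2(1-Pe) = -0.305*log2(0.305) - 0.695*log2(0.695) = 0.522501 + 0.364816 = 0.8873. Pe*log2(M-1) = 0.305*log2(30) = 1.496602. Bound = H(Pe) + Pe*log2(M-1) = 0.522501 + 0.364816 + 1.496602 = 2.3839

2.3839 bits


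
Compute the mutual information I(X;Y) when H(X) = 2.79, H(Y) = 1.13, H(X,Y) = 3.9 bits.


I(X;Y) = H(X) + H(Y) - H(X,Y) = 2.79 + 1.13 - 3.9 = 0.02

0.02 bits


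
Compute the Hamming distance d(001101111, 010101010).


Count differing positions: . ^ ^ . . . ^ . ^ = 4 differences

4


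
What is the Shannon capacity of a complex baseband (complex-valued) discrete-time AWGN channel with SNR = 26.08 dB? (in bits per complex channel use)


SNR_linear = 10^(26.08/10) = 405.5085; C = log2(1 + SNR_linear) = log2(1 + 405.5085) = 8.6671

8.6671 bits/channel use


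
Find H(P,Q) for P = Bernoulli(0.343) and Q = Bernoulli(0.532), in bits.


H(P,Q) = -p*log2(q) - (1-p)*log2(1-q). -0.343*log2(0.532) = 0.312302; -0.657*log2(0.468) = 0.719691. H(P,Q) = 0.312302 + 0.719691 = 1.032

1.032 bits


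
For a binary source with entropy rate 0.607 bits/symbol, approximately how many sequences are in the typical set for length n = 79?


log2|A_typical| = nH = 79 * 0.607 = 47.953, so |A_typical| ~ 2^47.953 = 2.725e+14

2.725e+14


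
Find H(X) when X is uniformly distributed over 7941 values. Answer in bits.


H = log2(n) = log2(7941) = 12.9551

12.9551 bits


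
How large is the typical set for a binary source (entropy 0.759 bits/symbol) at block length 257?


log2|A_typical| = nH = 257 * 0.759 = 195.063, so |A_typical| ~ 2^195.063 = 5.246e+58

5.246e+58


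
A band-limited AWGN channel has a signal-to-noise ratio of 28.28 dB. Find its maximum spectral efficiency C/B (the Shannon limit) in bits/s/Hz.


SNR_linear = 10^(28.28/10) = 672.9767; C/B = log2(1 + SNR_linear) = log2(1 + 672.9767) = 9.3966

9.3966 bits/s/Hz


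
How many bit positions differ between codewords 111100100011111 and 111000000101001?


Count differing positions: . . . ^ . . ^ . . ^ ^ . ^ ^ . = 6 differences

6


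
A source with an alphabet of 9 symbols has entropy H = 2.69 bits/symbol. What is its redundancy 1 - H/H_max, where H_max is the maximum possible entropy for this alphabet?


H_max = log2(K) = log2(9) = 3.1699 bits/symbol. Redundancy = 1 - H/H_max = 1 - 2.69/3.1699 = 1 - 0.8486 = 0.1514

0.1514


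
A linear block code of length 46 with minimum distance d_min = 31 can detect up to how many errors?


Detection capability = d_min - 1 = 31 - 1 = 30

30 errors


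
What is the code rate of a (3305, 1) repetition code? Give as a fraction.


Rate = k/n = 1/3305

1/3305


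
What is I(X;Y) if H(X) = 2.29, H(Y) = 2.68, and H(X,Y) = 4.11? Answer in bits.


I(X;Y) = H(X) + H(Y) - H(X,Y) = 2.29 + 2.68 - 4.11 = 0.86

0.86 bits


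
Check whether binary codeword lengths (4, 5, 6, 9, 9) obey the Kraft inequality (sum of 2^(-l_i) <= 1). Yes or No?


Kraft sum = sum(2^(-l_i)) = 0.1133, need <= 1. Result: satisfied (a binary prefix-free code with these lengths exists)

Yes


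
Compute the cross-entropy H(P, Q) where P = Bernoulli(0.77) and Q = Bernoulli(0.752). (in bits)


H(P,Q) = -p*log2(q) - (1-p)*log2(1-q). -0.77*log2(0.752) = 0.316620; -0.23*log2(0.248) = 0.462665. H(P,Q) = 0.316620 + 0.462665 = 0.7793

0.7793 bits


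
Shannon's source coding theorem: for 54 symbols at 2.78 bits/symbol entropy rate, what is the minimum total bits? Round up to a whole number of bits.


Minimum bits >= n * H = 54 * 2.78 = 150.12, rounded up to a whole number of bits = 151

151 bits


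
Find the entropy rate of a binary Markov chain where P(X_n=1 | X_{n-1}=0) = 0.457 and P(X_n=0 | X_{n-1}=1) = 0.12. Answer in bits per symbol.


Stationary distribution: pi_0 = p10/(p01+p10) = 0.208, pi_1 = 0.792. Entropy rate H' = pi_0*H(p01) + pi_1*H(p10) = 0.208*0.9947 + 0.792*0.5294 = 0.6261

0.6261 bits/symbol


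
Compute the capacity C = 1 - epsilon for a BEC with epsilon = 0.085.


C = 1 - epsilon = 1 - 0.085 = 0.915

0.915 bits


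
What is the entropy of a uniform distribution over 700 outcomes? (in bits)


H = log2(n) = log2(700) = 9.4512

9.4512 bits


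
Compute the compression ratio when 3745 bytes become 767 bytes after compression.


Ratio = original / compressed = 3745 / 767 = 4.8827

4.8827


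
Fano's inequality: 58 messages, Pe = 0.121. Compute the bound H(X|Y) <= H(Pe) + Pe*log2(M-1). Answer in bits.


H(Pe) = -Pe*log2(Pe) - (1-Pe)*log2(1-Pe) = -0.121*log2(0.121) - 0.879*log2(0.879) = 0.368677 + 0.163551 = 0.5322. Pe*log2(M-1) = 0.121*log2(57) = 0.705780. Bound = H(Pe) + Pe*log2(M-1) = 0.368677 + 0.163551 + 0.705780 = 1.238

1.238 bits


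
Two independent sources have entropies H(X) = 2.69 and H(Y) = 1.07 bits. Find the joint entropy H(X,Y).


For independent variables, H(X,Y) = H(X) + H(Y) = 2.69 + 1.07 = 3.76

3.76 bits


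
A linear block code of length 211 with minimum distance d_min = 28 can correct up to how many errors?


Correction capability = floor((d-1)/2) = floor((28-1)/2) = 13

13 errors


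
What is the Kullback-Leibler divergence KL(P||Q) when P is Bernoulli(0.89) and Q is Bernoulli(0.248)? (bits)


KL = p*log2(p/q) + (1-p)*log2((1-p)/(1-q)) = 0.89*log2(0.89/0.248) + 0.11*log2(0.11/0.752) = 1.3356

1.3356 bits


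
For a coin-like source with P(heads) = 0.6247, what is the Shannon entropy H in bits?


H = -p*log2(p) - (1-p)*log2(1-p). -0.6247*log2(0.6247) = 0.424024; -0.3753*log2(0.3753) = 0.530631. H = 0.424024 + 0.530631 = 0.9547

0.9547 bits


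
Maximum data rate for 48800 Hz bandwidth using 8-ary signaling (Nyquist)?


Rate = 2 * B * log2(M) = 2 * 48800 * 3.0 = 292800.0

292800.0 bps


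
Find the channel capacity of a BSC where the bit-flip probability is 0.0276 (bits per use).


H(p) = -p*log2(p) - (1-p)*log2(1-p) = -0.0276*log2(0.0276) - 0.9724*log2(0.9724) = 0.142946 + 0.039264 = 0.1822. C = 1 - H(p) = 1 - 0.1822 = 0.8178

0.8178 bits


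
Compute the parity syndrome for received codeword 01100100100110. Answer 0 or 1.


Syndrome = XOR of all bits = 0 XOR 1 XOR 1 XOR 0 XOR 0 XOR 1 XOR 0 XOR 0 XOR 1 XOR 0 XOR 0 XOR 1 XOR 1 XOR 0 = 0

0


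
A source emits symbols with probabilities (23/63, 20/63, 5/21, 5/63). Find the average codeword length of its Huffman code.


Huffman construction (repeatedly merge the two least-probable nodes; each merge adds 1 bit to every symbol beneath it): 5/63 + 5/21 = 20/63; 20/63 + 20/63 = 40/63; 23/63 + 40/63 = 1. Resulting codeword lengths (in the order the probabilities were given): (1, 2, 3, 3). L_avg = sum(p_i * l_i) = 23/63*1 + 20/63*2 + 5/21*3 + 5/63*3 = 41/21 = 1.9524

1.9524 bits


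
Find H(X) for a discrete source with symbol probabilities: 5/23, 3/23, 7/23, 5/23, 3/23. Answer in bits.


H = -sum(p_i * log2(p_i)). Terms: -(5/23)*log2(5/23) = 0.478616; -(3/23)*log2(3/23) = 0.383296; -(7/23)*log2(7/23) = 0.522324; -(5/23)*log2(5/23) = 0.478616; -(3/23)*log2(3/23) = 0.383296. H = 0.478616 + 0.383296 + 0.522324 + 0.478616 + 0.383296 = 2.2461

2.2461 bits


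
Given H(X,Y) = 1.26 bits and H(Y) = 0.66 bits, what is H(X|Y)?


H(X|Y) = H(X,Y) - H(Y) = 1.26 - 0.66 = 0.6

0.6 bits


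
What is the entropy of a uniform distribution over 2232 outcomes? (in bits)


H = log2(n) = log2(2232) = 11.1241

11.1241 bits


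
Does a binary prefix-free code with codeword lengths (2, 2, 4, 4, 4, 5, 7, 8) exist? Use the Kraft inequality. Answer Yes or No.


Kraft sum = sum(2^(-l_i)) = 0.7305, need <= 1. Result: satisfied (a binary prefix-free code with these lengths exists)

Yes


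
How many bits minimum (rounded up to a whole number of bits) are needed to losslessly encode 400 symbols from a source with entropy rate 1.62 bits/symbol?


Minimum bits >= n * H = 400 * 1.62 = 648.0, rounded up to a whole number of bits = 648

648 bits


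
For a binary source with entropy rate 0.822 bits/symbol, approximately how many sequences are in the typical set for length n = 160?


log2|A_typical| = nH = 160 * 0.822 = 131.52, so |A_typical| ~ 2^131.52 = 3.904e+39

3.904e+39


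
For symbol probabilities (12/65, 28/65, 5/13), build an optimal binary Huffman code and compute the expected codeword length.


Huffman construction (repeatedly merge the two least-probable nodes; each merge adds 1 bit to every symbol beneath it): 12/65 + 5/13 = 37/65; 28/65 + 37/65 = 1. Resulting codeword lengths (in the order the probabilities were given): (2, 1, 2). L_avg = sum(p_i * l_i) = 12/65*2 + 28/65*1 + 5/13*2 = 102/65 = 1.5692

1.5692 bits


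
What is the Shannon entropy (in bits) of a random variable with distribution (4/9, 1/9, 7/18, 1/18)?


H = -sum(p_i * log2(p_i)). Terms: -(4/9)*log2(4/9) = 0.519967; -(1/9)*log2(1/9) = 0.352214; -(7/18)*log2(7/18) = 0.529888; -(1/18)*log2(1/18) = 0.231663. H = 0.519967 + 0.352214 + 0.529888 + 0.231663 = 1.6337

1.6337 bits


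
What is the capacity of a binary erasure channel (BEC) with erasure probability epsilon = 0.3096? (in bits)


C = 1 - epsilon = 1 - 0.3096 = 0.6904

0.6904 bits


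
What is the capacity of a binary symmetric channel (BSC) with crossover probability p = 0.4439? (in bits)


H(p) = -p*log2(p) - (1-p)*log2(1-p) = -0.4439*log2(0.4439) - 0.5561*log2(0.5561) = 0.520115 + 0.470785 = 0.9909. C = 1 - H(p) = 1 - 0.9909 = 0.0091

0.0091 bits


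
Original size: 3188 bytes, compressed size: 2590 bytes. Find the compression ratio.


Ratio = original / compressed = 3188 / 2590 = 1.2309

1.2309


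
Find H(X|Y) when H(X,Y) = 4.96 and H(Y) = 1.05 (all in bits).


H(X|Y) = H(X,Y) - H(Y) = 4.96 - 1.05 = 3.91

3.91 bits


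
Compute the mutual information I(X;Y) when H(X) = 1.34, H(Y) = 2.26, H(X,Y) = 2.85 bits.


I(X;Y) = H(X) + H(Y) - H(X,Y) = 1.34 + 2.26 - 2.85 = 0.75

0.75 bits
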